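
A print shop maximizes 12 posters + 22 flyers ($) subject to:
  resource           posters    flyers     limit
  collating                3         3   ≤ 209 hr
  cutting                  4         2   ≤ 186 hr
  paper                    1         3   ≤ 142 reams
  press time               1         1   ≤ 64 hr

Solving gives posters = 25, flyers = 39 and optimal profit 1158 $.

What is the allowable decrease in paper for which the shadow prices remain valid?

Binding constraints: paper, press time. The basis is B = [[1,3],[1,1]] with det -2.
Per unit decrease in paper, x* moves by d = (0.5, -0.5).
The basis stays optimal until cutting becomes binding; allowable decrease = 8 reams.

8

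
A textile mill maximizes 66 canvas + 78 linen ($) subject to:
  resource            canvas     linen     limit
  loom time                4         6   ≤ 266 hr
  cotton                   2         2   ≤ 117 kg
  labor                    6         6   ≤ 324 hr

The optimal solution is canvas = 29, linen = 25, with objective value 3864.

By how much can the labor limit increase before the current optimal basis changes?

Binding constraints: loom time, labor. The basis is B = [[4,6],[6,6]] with det -12.
Per unit increase in labor, x* moves by d = (0.5, -0.3333).
The basis stays optimal until cotton becomes binding; allowable increase = 27 hr.

27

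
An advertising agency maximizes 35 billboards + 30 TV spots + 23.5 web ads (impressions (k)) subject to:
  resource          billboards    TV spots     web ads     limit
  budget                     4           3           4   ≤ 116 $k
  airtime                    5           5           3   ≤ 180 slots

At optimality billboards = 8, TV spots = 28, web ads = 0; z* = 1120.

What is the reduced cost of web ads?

-5.5

Check each constraint at x*: budget 116/116 (tight); airtime 180/180 (tight).
Dual feasibility on the basic columns requires 4·y_budget + 5·y_airtime = 35, 3·y_budget + 5·y_airtime = 30.
→ y_budget = 5 and y_airtime = 3.
Reduced cost of web ads: c₃ − yᵀa₃ = 23.5 − (5·4 + 3·3) = 23.5 − 29 = -5.5.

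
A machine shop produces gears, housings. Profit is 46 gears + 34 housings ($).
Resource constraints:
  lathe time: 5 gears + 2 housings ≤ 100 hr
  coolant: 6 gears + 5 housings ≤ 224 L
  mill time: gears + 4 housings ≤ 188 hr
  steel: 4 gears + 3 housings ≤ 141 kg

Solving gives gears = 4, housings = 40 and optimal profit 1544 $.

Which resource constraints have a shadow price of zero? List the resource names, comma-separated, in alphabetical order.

mill time, steel

lathe time: 100/100 (binding)
coolant: 224/224 (binding)
mill time: 164/188 (slack 24)
steel: 136/141 (slack 5)
By complementary slackness, a constraint with positive slack has shadow price 0 → mill time, steel.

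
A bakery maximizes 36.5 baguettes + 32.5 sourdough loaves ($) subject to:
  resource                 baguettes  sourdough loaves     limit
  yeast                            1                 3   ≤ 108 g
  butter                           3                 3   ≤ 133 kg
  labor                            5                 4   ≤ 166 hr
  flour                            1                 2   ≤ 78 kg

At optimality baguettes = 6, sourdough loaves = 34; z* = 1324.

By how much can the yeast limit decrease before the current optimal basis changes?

Binding constraints: yeast, labor. The basis is B = [[1,3],[5,4]] with det -11.
Per unit decrease in yeast, x* moves by d = (0.3636, -0.4545).
The basis stays optimal until sourdough loaves reaches 0; allowable decrease = 74.8 g.

74.8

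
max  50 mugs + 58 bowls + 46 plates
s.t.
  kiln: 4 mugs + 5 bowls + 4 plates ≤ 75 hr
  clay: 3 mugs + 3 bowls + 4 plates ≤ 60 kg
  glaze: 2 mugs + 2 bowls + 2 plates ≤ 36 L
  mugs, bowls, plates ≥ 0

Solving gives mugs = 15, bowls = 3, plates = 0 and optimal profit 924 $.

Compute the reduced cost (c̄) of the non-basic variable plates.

-4

Binding: kiln and glaze. Non-binding: clay (6 unused).
By complementary slackness, y = 0 for the non-binding constraint.
Dual feasibility on the basic columns requires 4·y_kiln + 2·y_glaze = 50, 5·y_kiln + 2·y_glaze = 58.
Solving: y_kiln = 8, y_glaze = 9.
Reduced cost of plates: c₃ − yᵀa₃ = 46 − (8·4 + 9·2) = 46 − 50 = -4.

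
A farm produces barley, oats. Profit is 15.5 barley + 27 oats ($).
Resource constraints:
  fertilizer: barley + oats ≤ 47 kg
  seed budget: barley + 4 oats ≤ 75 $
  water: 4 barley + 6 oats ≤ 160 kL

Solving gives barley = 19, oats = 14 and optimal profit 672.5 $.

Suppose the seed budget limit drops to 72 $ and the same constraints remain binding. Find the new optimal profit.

668

At the optimum: fertilizer uses 33 of 47 (slack = 14); seed budget uses 75 of 75 (binding); water uses 160 of 160 (binding).
By complementary slackness, y = 0 for the non-binding constraint.
From A_Bᵀ y = c: 1·y_seed budget + 4·y_water = 15.5; 4·y_seed budget + 6·y_water = 27.
This yields shadow prices y_seed budget = 1.5, y_water = 3.5.
Δz = y_seed budget·Δb = 1.5 × (-3) = -4.5, so new z* = 672.5 − 4.5 = 668.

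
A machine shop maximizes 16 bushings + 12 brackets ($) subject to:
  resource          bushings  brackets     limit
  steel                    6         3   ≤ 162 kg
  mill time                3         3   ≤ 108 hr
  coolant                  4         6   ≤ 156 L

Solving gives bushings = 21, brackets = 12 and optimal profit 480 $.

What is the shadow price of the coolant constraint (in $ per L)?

Check each constraint at x*: steel 162/162 (tight); mill time 99/108 (slack 9); coolant 156/156 (tight).
By complementary slackness, y = 0 for the non-binding constraint.
From A_Bᵀ y = c: 6·y_steel + 4·y_coolant = 16; 3·y_steel + 6·y_coolant = 12.
→ y_steel = 2 and y_coolant = 1.
Shadow price of coolant = 1.

1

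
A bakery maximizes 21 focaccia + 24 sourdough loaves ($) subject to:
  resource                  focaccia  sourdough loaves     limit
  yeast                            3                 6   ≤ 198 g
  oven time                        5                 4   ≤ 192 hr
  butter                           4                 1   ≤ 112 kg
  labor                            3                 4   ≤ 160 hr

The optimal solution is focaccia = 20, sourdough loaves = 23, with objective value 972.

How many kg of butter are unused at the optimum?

butter used = 4·20 + 1·23 = 103; slack = 112 − 103 = 9.

9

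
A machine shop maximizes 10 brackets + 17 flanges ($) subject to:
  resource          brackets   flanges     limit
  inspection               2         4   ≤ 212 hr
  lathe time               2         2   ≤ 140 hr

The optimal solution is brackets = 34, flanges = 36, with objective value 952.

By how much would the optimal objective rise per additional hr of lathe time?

1.5

Check each constraint at x*: inspection 212/212 (tight); lathe time 140/140 (tight).
From A_Bᵀ y = c: 2·y_inspection + 2·y_lathe time = 10; 4·y_inspection + 2·y_lathe time = 17.
Solving: y_inspection = 3.5, y_lathe time = 1.5.
Shadow price of lathe time = 1.5.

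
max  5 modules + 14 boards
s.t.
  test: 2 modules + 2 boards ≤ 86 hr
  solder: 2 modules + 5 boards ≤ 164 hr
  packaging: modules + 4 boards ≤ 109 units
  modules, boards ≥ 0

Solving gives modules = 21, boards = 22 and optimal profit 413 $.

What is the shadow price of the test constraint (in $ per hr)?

1

Binding: test and packaging. Non-binding: solder (12 unused).
Since solder is not tight, its dual is 0.
From A_Bᵀ y = c: 2·y_test + 1·y_packaging = 5; 2·y_test + 4·y_packaging = 14.
Solving: y_test = 1, y_packaging = 3.
Shadow price of test = 1.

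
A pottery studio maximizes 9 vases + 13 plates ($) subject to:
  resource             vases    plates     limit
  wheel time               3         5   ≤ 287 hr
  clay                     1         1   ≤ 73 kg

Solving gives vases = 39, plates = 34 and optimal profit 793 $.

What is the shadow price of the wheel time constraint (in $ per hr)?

Both wheel time and clay are binding at x*.
Dual feasibility on the basic columns requires 3·y_wheel time + 1·y_clay = 9, 5·y_wheel time + 1·y_clay = 13.
Solving: y_wheel time = 2, y_clay = 3.
Shadow price of wheel time = 2.

2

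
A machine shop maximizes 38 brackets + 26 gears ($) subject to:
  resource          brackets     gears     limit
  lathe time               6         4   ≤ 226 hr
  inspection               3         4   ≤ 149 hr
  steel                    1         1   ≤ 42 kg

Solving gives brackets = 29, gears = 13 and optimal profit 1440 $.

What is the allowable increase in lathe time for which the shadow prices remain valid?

26

Binding constraints: lathe time, steel. The basis is B = [[6,4],[1,1]] with det 2.
Per unit increase in lathe time, x* moves by d = (0.5, -0.5).
The basis stays optimal until gears reaches 0; allowable increase = 26 hr.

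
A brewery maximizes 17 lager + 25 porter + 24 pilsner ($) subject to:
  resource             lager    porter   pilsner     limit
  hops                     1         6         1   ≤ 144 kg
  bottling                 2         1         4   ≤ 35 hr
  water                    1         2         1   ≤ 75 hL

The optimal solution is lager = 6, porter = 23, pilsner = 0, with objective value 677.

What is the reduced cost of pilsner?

-7

At the optimum: hops uses 144 of 144 (binding); bottling uses 35 of 35 (binding); water uses 52 of 75 (slack = 23).
By complementary slackness, y = 0 for the non-binding constraint.
From A_Bᵀ y = c: 1·y_hops + 2·y_bottling = 17; 6·y_hops + 1·y_bottling = 25.
This yields shadow prices y_hops = 3, y_bottling = 7.
Reduced cost of pilsner: c₃ − yᵀa₃ = 24 − (3·1 + 7·4) = 24 − 31 = -7.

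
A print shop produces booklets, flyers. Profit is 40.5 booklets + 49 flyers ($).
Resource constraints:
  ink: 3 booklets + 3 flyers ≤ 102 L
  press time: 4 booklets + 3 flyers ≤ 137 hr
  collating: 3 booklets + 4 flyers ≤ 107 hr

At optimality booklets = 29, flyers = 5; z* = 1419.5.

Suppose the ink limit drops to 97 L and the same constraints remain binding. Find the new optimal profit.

At the optimum: ink uses 102 of 102 (binding); press time uses 131 of 137 (slack = 6); collating uses 107 of 107 (binding).
Slack constraints have shadow price 0 (complementary slackness).
Dual feasibility on the basic columns requires 3·y_ink + 3·y_collating = 40.5, 3·y_ink + 4·y_collating = 49.
Solving: y_ink = 5, y_collating = 8.5.
Δz = y_ink·Δb = 5 × (-5) = -25, so new z* = 1419.5 − 25 = 1394.5.

1394.5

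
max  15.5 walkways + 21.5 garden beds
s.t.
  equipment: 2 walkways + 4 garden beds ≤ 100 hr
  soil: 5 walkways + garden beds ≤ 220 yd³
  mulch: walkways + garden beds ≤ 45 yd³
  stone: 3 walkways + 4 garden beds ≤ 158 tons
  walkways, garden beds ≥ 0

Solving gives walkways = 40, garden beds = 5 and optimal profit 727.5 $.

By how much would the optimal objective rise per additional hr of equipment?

Binding: equipment and mulch. Non-binding: soil (15 unused), stone (18 unused).
Slack constraints have shadow price 0 (complementary slackness).
Dual feasibility on the basic columns requires 2·y_equipment + 1·y_mulch = 15.5, 4·y_equipment + 1·y_mulch = 21.5.
This yields shadow prices y_equipment = 3, y_mulch = 9.5.
Shadow price of equipment = 3.

3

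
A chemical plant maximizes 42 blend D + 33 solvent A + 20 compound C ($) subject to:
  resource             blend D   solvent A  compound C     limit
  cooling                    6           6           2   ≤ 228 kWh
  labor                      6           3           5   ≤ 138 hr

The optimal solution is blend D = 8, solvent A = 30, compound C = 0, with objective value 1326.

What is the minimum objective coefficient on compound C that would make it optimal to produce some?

23

Check each constraint at x*: cooling 228/228 (tight); labor 138/138 (tight).
Dual feasibility on the basic columns requires 6·y_cooling + 6·y_labor = 42, 6·y_cooling + 3·y_labor = 33.
This yields shadow prices y_cooling = 4, y_labor = 3.
compound C enters the basis when its profit ≥ yᵀa₃ = 4·2 + 3·5 = 23.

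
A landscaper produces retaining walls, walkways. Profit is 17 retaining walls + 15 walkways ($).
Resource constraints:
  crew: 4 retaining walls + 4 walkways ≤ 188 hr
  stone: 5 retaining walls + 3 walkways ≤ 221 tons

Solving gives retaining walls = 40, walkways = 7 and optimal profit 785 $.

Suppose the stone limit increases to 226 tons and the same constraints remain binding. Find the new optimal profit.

Both crew and stone are binding at x*.
Dual feasibility on the basic columns requires 4·y_crew + 5·y_stone = 17, 4·y_crew + 3·y_stone = 15.
→ y_crew = 3 and y_stone = 1.
Δz = y_stone·Δb = 1 × (5) = 5, so new z* = 785 + 5 = 790.

790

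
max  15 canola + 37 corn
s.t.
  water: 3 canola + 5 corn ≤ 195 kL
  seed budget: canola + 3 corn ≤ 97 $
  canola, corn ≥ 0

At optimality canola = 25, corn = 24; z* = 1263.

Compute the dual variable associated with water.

2

At the optimum: water uses 195 of 195 (binding); seed budget uses 97 of 97 (binding).
Dual feasibility on the basic columns requires 3·y_water + 1·y_seed budget = 15, 5·y_water + 3·y_seed budget = 37.
Solving: y_water = 2, y_seed budget = 9.
Shadow price of water = 2.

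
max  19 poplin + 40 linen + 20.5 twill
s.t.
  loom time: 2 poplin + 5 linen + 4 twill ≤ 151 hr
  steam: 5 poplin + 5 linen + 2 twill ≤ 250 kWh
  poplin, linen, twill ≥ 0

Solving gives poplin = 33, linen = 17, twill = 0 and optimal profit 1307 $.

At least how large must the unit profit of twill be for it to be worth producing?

30

Both loom time and steam are binding at x*.
Dual feasibility on the basic columns requires 2·y_loom time + 5·y_steam = 19, 5·y_loom time + 5·y_steam = 40.
This yields shadow prices y_loom time = 7, y_steam = 1.
twill enters the basis when its profit ≥ yᵀa₃ = 7·4 + 1·2 = 30.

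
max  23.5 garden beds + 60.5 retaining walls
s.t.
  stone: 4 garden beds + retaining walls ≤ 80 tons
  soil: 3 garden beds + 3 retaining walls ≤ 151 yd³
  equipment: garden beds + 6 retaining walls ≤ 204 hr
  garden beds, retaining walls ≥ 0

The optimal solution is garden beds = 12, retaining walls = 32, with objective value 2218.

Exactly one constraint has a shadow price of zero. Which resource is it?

stone: 80/80 (binding)
soil: 132/151 (slack 19)
equipment: 204/204 (binding)
By complementary slackness, a constraint with positive slack has shadow price 0 → soil.

soil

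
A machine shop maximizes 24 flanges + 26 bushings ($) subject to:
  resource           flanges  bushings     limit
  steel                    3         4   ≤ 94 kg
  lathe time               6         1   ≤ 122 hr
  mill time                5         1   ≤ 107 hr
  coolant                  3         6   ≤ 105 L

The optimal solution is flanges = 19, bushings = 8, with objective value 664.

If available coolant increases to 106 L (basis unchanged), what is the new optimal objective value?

Binding: lathe time and coolant. Non-binding: steel (5 unused), mill time (4 unused).
Since steel, mill time are not tight, their duals are 0.
The binding rows give the dual system: 6·y_lathe time + 3·y_coolant = 24 and 1·y_lathe time + 6·y_coolant = 26.
This yields shadow prices y_lathe time = 2, y_coolant = 4.
Δz = y_coolant·Δb = 4 × (1) = 4, so new z* = 664 + 4 = 668.

668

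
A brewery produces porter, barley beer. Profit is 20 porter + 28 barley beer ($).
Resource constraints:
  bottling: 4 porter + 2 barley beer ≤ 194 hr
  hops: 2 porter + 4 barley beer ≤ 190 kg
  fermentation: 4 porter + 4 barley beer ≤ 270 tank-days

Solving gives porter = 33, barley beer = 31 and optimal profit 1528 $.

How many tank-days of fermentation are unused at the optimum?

fermentation used = 4·33 + 4·31 = 256; slack = 270 − 256 = 14.

14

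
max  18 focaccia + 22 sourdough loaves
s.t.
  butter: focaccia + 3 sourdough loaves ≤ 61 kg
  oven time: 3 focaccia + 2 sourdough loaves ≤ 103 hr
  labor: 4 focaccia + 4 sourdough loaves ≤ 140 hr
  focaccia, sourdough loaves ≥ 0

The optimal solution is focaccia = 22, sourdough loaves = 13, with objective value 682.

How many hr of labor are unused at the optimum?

labor used = 4·22 + 4·13 = 140; slack = 140 − 140 = 0.

0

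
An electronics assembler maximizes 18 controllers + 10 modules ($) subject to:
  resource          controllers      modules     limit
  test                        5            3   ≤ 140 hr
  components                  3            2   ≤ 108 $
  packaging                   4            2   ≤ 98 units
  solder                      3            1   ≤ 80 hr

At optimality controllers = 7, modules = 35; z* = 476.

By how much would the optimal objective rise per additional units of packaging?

Check each constraint at x*: test 140/140 (tight); components 91/108 (slack 17); packaging 98/98 (tight); solder 56/80 (slack 24).
Slack constraints have shadow price 0 (complementary slackness).
The binding rows give the dual system: 5·y_test + 4·y_packaging = 18 and 3·y_test + 2·y_packaging = 10.
This yields shadow prices y_test = 2, y_packaging = 2.
Shadow price of packaging = 2.

2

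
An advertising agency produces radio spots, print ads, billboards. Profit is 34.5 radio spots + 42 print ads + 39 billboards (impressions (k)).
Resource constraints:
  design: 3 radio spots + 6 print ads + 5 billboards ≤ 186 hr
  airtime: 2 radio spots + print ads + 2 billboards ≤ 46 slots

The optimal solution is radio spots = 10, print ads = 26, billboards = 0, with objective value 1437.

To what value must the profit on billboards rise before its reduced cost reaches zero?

45.5

At the optimum: design uses 186 of 186 (binding); airtime uses 46 of 46 (binding).
From A_Bᵀ y = c: 3·y_design + 2·y_airtime = 34.5; 6·y_design + 1·y_airtime = 42.
This yields shadow prices y_design = 5.5, y_airtime = 9.
billboards enters the basis when its profit ≥ yᵀa₃ = 5.5·5 + 9·2 = 45.5.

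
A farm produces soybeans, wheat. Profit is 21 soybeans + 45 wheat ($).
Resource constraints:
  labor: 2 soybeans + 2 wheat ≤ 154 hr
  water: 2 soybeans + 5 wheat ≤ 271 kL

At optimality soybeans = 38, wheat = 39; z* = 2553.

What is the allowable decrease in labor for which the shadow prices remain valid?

Binding constraints: labor, water. The basis is B = [[2,2],[2,5]] with det 6.
Per unit decrease in labor, x* moves by d = (-0.8333, 0.3333).
The basis stays optimal until soybeans reaches 0; allowable decrease = 45.6 hr.

45.6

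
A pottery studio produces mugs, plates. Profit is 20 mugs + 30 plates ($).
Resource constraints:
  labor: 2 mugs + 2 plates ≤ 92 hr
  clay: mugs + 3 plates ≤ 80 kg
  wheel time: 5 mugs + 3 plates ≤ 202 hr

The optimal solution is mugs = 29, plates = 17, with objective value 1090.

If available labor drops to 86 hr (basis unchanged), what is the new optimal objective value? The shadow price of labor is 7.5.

Δb = -6, so new z* = 1090 + (7.5)·(-6) = 1090 − 45 = 1045.

1045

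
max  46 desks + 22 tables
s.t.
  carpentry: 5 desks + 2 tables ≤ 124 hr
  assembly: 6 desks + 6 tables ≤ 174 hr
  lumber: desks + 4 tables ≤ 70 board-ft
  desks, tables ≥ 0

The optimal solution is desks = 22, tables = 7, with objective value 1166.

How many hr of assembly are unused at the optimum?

0

assembly used = 6·22 + 6·7 = 174; slack = 174 − 174 = 0.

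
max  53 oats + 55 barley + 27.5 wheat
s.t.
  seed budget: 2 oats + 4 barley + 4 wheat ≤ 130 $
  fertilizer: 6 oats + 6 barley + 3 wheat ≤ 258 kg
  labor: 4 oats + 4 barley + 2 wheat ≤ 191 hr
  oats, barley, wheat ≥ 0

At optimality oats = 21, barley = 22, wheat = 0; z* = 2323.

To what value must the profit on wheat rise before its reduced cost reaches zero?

At the optimum: seed budget uses 130 of 130 (binding); fertilizer uses 258 of 258 (binding); labor uses 172 of 191 (slack = 19).
Slack constraints have shadow price 0 (complementary slackness).
From A_Bᵀ y = c: 2·y_seed budget + 6·y_fertilizer = 53; 4·y_seed budget + 6·y_fertilizer = 55.
This yields shadow prices y_seed budget = 1, y_fertilizer = 8.5.
wheat enters the basis when its profit ≥ yᵀa₃ = 1·4 + 8.5·3 = 29.5.

29.5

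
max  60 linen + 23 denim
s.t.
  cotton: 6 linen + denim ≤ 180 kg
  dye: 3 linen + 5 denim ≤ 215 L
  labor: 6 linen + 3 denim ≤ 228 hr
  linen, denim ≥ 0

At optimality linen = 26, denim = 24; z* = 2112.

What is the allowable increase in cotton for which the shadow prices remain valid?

48

Binding constraints: cotton, labor. The basis is B = [[6,1],[6,3]] with det 12.
Per unit increase in cotton, x* moves by d = (0.25, -0.5).
The basis stays optimal until denim reaches 0; allowable increase = 48 kg.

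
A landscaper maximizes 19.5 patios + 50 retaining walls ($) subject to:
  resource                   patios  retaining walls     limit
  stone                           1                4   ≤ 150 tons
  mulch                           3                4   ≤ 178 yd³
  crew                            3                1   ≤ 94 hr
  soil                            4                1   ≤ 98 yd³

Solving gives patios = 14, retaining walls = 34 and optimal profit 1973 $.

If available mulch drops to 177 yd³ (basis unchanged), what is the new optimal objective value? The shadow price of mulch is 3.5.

Δb = -1, so new z* = 1973 + (3.5)·(-1) = 1973 − 3.5 = 1969.5.

1969.5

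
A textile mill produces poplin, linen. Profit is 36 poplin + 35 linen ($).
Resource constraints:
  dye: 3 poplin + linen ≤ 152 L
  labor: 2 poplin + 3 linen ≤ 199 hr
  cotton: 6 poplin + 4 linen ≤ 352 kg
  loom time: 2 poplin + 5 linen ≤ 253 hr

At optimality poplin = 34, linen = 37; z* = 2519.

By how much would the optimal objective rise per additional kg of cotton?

At the optimum: dye uses 139 of 152 (slack = 13); labor uses 179 of 199 (slack = 20); cotton uses 352 of 352 (binding); loom time uses 253 of 253 (binding).
Slack constraints have shadow price 0 (complementary slackness).
Dual feasibility on the basic columns requires 6·y_cotton + 2·y_loom time = 36, 4·y_cotton + 5·y_loom time = 35.
This yields shadow prices y_cotton = 5, y_loom time = 3.
Shadow price of cotton = 5.

5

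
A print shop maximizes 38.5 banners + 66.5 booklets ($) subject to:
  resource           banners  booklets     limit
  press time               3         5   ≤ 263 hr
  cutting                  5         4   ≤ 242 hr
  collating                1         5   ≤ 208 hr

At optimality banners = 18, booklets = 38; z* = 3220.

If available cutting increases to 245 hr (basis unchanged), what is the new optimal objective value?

Binding: cutting and collating. Non-binding: press time (19 unused).
Slack constraints have shadow price 0 (complementary slackness).
The binding rows give the dual system: 5·y_cutting + 1·y_collating = 38.5 and 4·y_cutting + 5·y_collating = 66.5.
Solving: y_cutting = 6, y_collating = 8.5.
Δz = y_cutting·Δb = 6 × (3) = 18, so new z* = 3220 + 18 = 3238.

3238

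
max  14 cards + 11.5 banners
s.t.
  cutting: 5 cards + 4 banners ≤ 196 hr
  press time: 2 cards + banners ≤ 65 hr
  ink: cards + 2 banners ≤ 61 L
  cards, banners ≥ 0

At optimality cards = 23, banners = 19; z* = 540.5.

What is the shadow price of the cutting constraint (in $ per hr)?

At the optimum: cutting uses 191 of 196 (slack = 5); press time uses 65 of 65 (binding); ink uses 61 of 61 (binding).
Since cutting is not tight, its dual is 0.
Dual feasibility on the basic columns requires 2·y_press time + 1·y_ink = 14, 1·y_press time + 2·y_ink = 11.5.
→ y_press time = 5.5 and y_ink = 3.
Shadow price of cutting = 0.

0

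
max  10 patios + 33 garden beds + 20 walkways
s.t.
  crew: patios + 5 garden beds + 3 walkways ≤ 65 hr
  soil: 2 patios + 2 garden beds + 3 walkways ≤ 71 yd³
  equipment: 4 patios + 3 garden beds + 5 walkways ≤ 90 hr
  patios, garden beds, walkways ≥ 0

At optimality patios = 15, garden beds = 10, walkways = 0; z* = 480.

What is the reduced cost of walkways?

Binding: crew and equipment. Non-binding: soil (21 unused).
Since soil is not tight, its dual is 0.
From A_Bᵀ y = c: 1·y_crew + 4·y_equipment = 10; 5·y_crew + 3·y_equipment = 33.
This yields shadow prices y_crew = 6, y_equipment = 1.
Reduced cost of walkways: c₃ − yᵀa₃ = 20 − (6·3 + 1·5) = 20 − 23 = -3.

-3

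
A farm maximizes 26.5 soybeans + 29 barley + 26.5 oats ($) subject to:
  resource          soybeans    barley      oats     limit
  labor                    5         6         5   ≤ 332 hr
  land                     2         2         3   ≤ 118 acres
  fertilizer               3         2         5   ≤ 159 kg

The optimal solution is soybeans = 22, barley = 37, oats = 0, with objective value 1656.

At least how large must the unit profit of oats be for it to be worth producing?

Binding: labor and land. Non-binding: fertilizer (19 unused).
Slack constraints have shadow price 0 (complementary slackness).
Dual feasibility on the basic columns requires 5·y_labor + 2·y_land = 26.5, 6·y_labor + 2·y_land = 29.
Solving: y_labor = 2.5, y_land = 7.
oats enters the basis when its profit ≥ yᵀa₃ = 2.5·5 + 7·3 = 33.5.

33.5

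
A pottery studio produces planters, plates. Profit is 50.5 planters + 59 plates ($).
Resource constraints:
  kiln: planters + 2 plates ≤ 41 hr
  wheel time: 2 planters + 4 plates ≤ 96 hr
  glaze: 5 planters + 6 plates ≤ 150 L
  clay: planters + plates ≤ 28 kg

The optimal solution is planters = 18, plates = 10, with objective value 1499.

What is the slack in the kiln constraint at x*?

3

kiln used = 1·18 + 2·10 = 38; slack = 41 − 38 = 3.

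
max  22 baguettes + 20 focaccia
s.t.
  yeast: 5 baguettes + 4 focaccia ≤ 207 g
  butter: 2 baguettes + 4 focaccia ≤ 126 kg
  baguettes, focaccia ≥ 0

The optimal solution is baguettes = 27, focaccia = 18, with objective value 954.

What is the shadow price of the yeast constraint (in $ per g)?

4

Check each constraint at x*: yeast 207/207 (tight); butter 126/126 (tight).
Dual feasibility on the basic columns requires 5·y_yeast + 2·y_butter = 22, 4·y_yeast + 4·y_butter = 20.
→ y_yeast = 4 and y_butter = 1.
Shadow price of yeast = 4.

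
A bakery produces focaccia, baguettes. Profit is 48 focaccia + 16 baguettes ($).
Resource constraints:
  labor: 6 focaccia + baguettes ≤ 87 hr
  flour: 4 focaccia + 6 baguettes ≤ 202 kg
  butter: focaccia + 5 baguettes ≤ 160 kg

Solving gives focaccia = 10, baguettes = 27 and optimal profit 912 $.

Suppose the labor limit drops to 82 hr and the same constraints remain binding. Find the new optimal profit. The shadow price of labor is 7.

Δb = -5, so new z* = 912 + (7)·(-5) = 912 − 35 = 877.

877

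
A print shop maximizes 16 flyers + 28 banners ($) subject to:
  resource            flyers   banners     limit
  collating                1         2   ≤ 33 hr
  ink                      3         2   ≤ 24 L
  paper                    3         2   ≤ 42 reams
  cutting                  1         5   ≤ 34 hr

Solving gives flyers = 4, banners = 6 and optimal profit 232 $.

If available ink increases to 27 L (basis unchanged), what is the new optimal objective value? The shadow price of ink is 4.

Δb = 3, so new z* = 232 + (4)·(3) = 232 + 12 = 244.

244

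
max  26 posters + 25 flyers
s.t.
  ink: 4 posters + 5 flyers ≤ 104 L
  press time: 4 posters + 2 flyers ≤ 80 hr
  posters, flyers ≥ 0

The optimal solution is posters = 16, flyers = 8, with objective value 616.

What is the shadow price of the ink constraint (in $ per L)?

Check each constraint at x*: ink 104/104 (tight); press time 80/80 (tight).
Dual feasibility on the basic columns requires 4·y_ink + 4·y_press time = 26, 5·y_ink + 2·y_press time = 25.
→ y_ink = 4 and y_press time = 2.5.
Shadow price of ink = 4.

4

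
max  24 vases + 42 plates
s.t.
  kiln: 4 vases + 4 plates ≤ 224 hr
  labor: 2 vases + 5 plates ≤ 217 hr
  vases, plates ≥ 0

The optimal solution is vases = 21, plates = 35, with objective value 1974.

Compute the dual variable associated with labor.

Check each constraint at x*: kiln 224/224 (tight); labor 217/217 (tight).
From A_Bᵀ y = c: 4·y_kiln + 2·y_labor = 24; 4·y_kiln + 5·y_labor = 42.
→ y_kiln = 3 and y_labor = 6.
Shadow price of labor = 6.

6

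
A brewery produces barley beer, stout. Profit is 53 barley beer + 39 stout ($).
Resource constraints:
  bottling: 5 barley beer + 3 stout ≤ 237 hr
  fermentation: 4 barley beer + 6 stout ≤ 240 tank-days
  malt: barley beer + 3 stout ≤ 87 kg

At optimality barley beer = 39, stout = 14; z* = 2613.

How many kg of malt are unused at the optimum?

6

malt used = 1·39 + 3·14 = 81; slack = 87 − 81 = 6.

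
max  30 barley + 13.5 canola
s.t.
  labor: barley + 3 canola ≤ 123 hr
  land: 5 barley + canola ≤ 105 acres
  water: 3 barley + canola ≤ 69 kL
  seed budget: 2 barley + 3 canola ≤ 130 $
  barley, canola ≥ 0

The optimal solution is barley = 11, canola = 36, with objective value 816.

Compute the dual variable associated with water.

Check each constraint at x*: labor 119/123 (slack 4); land 91/105 (slack 14); water 69/69 (tight); seed budget 130/130 (tight).
Since labor, land are not tight, their duals are 0.
From A_Bᵀ y = c: 3·y_water + 2·y_seed budget = 30; 1·y_water + 3·y_seed budget = 13.5.
This yields shadow prices y_water = 9, y_seed budget = 1.5.
Shadow price of water = 9.

9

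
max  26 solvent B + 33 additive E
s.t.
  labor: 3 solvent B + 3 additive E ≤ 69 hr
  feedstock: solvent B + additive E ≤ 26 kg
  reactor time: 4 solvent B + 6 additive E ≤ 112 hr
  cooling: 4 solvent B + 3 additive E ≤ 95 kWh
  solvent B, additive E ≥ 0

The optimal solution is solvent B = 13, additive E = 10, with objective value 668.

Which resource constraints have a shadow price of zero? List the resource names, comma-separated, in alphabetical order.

cooling, feedstock

labor: 69/69 (binding)
feedstock: 23/26 (slack 3)
reactor time: 112/112 (binding)
cooling: 82/95 (slack 13)
By complementary slackness, a constraint with positive slack has shadow price 0 → cooling, feedstock.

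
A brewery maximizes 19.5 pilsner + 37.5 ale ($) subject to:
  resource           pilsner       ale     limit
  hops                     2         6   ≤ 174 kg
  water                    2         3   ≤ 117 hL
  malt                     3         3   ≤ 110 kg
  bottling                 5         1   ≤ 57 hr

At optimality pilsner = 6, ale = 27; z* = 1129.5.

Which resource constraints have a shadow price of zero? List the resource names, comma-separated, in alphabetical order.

malt, water

hops: 174/174 (binding)
water: 93/117 (slack 24)
malt: 99/110 (slack 11)
bottling: 57/57 (binding)
By complementary slackness, a constraint with positive slack has shadow price 0 → malt, water.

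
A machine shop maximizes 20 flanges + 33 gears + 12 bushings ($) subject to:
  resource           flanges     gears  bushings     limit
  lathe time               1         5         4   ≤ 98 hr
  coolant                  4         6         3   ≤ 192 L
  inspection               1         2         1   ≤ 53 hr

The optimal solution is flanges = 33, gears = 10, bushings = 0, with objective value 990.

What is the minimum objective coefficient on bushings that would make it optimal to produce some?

Check each constraint at x*: lathe time 83/98 (slack 15); coolant 192/192 (tight); inspection 53/53 (tight).
Since lathe time is not tight, its dual is 0.
Dual feasibility on the basic columns requires 4·y_coolant + 1·y_inspection = 20, 6·y_coolant + 2·y_inspection = 33.
→ y_coolant = 3.5 and y_inspection = 6.
bushings enters the basis when its profit ≥ yᵀa₃ = 3.5·3 + 6·1 = 16.5.

16.5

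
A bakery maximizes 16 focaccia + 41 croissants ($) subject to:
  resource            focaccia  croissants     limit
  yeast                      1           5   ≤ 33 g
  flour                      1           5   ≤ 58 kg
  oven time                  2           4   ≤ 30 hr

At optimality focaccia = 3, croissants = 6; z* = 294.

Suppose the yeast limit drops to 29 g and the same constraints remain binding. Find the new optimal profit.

Check each constraint at x*: yeast 33/33 (tight); flour 33/58 (slack 25); oven time 30/30 (tight).
By complementary slackness, y = 0 for the non-binding constraint.
From A_Bᵀ y = c: 1·y_yeast + 2·y_oven time = 16; 5·y_yeast + 4·y_oven time = 41.
Solving: y_yeast = 3, y_oven time = 6.5.
Δz = y_yeast·Δb = 3 × (-4) = -12, so new z* = 294 − 12 = 282.

282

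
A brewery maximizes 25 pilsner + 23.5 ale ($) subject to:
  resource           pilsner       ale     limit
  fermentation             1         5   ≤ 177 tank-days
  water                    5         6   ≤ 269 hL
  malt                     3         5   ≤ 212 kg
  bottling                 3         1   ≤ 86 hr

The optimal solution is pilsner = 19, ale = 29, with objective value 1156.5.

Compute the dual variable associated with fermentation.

Binding: water and bottling. Non-binding: fermentation (13 unused), malt (10 unused).
Since fermentation, malt are not tight, their duals are 0.
Dual feasibility on the basic columns requires 5·y_water + 3·y_bottling = 25, 6·y_water + 1·y_bottling = 23.5.
Solving: y_water = 3.5, y_bottling = 2.5.
Shadow price of fermentation = 0.

0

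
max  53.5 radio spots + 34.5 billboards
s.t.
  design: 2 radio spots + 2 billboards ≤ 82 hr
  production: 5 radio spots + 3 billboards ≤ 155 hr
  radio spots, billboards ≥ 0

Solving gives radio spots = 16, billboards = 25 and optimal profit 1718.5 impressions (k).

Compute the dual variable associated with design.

3

Check each constraint at x*: design 82/82 (tight); production 155/155 (tight).
From A_Bᵀ y = c: 2·y_design + 5·y_production = 53.5; 2·y_design + 3·y_production = 34.5.
This yields shadow prices y_design = 3, y_production = 9.5.
Shadow price of design = 3.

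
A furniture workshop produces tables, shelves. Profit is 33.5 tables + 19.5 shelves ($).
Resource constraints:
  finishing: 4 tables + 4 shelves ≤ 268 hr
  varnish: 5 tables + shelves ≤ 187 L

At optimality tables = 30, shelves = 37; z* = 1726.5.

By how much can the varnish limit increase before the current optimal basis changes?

148

Binding constraints: finishing, varnish. The basis is B = [[4,4],[5,1]] with det -16.
Per unit increase in varnish, x* moves by d = (0.25, -0.25).
The basis stays optimal until shelves reaches 0; allowable increase = 148 L.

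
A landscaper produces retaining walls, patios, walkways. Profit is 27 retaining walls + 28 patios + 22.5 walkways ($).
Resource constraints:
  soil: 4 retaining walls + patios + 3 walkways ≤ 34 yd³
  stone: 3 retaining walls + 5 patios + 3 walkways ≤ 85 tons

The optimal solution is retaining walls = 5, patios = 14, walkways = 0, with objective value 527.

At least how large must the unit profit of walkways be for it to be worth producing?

Both soil and stone are binding at x*.
From A_Bᵀ y = c: 4·y_soil + 3·y_stone = 27; 1·y_soil + 5·y_stone = 28.
This yields shadow prices y_soil = 3, y_stone = 5.
walkways enters the basis when its profit ≥ yᵀa₃ = 3·3 + 5·3 = 24.

24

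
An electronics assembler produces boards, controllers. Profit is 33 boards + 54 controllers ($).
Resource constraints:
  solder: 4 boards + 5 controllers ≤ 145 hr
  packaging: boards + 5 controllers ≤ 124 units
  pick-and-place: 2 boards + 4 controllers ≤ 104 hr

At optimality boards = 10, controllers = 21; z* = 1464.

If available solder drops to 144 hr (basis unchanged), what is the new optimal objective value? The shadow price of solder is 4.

1460

Δb = -1, so new z* = 1464 + (4)·(-1) = 1464 − 4 = 1460.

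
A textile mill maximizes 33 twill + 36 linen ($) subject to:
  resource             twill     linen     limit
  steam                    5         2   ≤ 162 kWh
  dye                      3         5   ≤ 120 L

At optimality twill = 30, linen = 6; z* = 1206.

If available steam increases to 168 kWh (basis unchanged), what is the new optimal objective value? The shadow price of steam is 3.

Δb = 6, so new z* = 1206 + (3)·(6) = 1206 + 18 = 1224.

1224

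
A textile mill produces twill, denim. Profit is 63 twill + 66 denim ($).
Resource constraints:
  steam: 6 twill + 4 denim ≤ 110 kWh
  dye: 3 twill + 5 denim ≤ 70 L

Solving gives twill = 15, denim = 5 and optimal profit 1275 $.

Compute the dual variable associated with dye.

8

At the optimum: steam uses 110 of 110 (binding); dye uses 70 of 70 (binding).
Dual feasibility on the basic columns requires 6·y_steam + 3·y_dye = 63, 4·y_steam + 5·y_dye = 66.
Solving: y_steam = 6.5, y_dye = 8.
Shadow price of dye = 8.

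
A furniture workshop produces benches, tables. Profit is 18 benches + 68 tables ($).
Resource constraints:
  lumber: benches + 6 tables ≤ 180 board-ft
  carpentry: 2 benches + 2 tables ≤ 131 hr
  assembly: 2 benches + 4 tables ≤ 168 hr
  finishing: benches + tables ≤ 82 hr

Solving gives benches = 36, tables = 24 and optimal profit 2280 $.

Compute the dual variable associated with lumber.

8

Check each constraint at x*: lumber 180/180 (tight); carpentry 120/131 (slack 11); assembly 168/168 (tight); finishing 60/82 (slack 22).
By complementary slackness, y = 0 for the non-binding constraints.
From A_Bᵀ y = c: 1·y_lumber + 2·y_assembly = 18; 6·y_lumber + 4·y_assembly = 68.
This yields shadow prices y_lumber = 8, y_assembly = 5.
Shadow price of lumber = 8.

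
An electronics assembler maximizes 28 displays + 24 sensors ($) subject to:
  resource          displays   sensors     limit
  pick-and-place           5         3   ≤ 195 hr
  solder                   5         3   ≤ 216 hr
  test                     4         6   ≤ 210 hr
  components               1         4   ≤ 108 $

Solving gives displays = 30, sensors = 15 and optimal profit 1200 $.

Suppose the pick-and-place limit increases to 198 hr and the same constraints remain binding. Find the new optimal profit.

Binding: pick-and-place and test. Non-binding: solder (21 unused), components (18 unused).
Slack constraints have shadow price 0 (complementary slackness).
Dual feasibility on the basic columns requires 5·y_pick-and-place + 4·y_test = 28, 3·y_pick-and-place + 6·y_test = 24.
→ y_pick-and-place = 4 and y_test = 2.
Δz = y_pick-and-place·Δb = 4 × (3) = 12, so new z* = 1200 + 12 = 1212.

1212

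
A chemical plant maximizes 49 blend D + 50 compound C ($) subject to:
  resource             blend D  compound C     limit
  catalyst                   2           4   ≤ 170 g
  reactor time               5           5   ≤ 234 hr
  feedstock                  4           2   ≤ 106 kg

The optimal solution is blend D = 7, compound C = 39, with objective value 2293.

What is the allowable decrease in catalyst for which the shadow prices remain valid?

Binding constraints: catalyst, feedstock. The basis is B = [[2,4],[4,2]] with det -12.
Per unit decrease in catalyst, x* moves by d = (0.1667, -0.3333).
The basis stays optimal until compound C reaches 0; allowable decrease = 117 g.

117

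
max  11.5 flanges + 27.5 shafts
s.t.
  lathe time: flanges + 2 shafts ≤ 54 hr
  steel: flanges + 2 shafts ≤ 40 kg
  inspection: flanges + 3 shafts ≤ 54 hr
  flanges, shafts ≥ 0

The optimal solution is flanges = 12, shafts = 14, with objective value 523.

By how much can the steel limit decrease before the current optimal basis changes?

Binding constraints: steel, inspection. The basis is B = [[1,2],[1,3]] with det 1.
Per unit decrease in steel, x* moves by d = (-3, 1).
The basis stays optimal until flanges reaches 0; allowable decrease = 4 kg.

4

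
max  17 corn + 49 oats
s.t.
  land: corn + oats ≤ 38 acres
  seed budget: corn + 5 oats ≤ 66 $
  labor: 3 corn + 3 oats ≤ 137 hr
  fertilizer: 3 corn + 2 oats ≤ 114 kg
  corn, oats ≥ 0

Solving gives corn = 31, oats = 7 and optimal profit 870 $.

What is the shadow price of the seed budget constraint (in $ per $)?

8

Check each constraint at x*: land 38/38 (tight); seed budget 66/66 (tight); labor 114/137 (slack 23); fertilizer 107/114 (slack 7).
Slack constraints have shadow price 0 (complementary slackness).
Dual feasibility on the basic columns requires 1·y_land + 1·y_seed budget = 17, 1·y_land + 5·y_seed budget = 49.
→ y_land = 9 and y_seed budget = 8.
Shadow price of seed budget = 8.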